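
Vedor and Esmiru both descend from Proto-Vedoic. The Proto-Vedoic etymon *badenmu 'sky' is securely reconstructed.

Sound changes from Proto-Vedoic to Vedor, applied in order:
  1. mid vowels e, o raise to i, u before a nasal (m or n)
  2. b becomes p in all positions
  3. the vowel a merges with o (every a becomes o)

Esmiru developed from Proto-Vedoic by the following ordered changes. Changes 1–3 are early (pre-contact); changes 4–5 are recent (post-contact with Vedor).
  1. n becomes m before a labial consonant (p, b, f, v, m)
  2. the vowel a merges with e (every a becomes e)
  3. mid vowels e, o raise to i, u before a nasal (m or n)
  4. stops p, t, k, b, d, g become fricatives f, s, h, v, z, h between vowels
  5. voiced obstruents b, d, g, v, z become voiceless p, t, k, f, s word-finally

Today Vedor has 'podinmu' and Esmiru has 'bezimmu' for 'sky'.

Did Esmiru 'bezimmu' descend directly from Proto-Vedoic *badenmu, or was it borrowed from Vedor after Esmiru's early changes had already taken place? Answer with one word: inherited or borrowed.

inherited

If inherited, *badenmu would pass through all of Esmiru's changes:
Esmiru: start from *badenmu.
  rule 1 (nasal place assimilation): badenmu → bademmu
  rule 2 (vowel merger): bademmu → bedemmu
  rule 3 (pre-nasal raising): bedemmu → bedimmu
  rule 4 (intervocalic lenition): bedimmu → bezimmu
  rule 5: no change — bezimmu
  ⇒ Esmiru bezimmu
If borrowed from Vedor 'podinmu' after the early changes, it would undergo only the recent ones:
  rule 4 (intervocalic lenition): podinmu → pozinmu
  rule 5 (final devoicing): no change (pozinmu)
  ⇒ as a loan: pozinmu
Esmiru 'bezimmu' matches the inherited outcome exactly, so it is an inherited cognate, not a loan.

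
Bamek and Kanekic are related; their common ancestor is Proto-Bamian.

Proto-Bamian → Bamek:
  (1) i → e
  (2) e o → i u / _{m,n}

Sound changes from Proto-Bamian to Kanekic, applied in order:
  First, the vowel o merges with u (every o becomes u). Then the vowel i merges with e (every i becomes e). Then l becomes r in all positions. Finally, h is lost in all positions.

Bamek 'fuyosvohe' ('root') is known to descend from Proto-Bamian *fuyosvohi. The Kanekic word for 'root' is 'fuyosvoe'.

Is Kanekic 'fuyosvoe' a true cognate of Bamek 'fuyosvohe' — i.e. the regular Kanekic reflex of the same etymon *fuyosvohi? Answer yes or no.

no

Derive the expected Kanekic reflex of *fuyosvohi:
Kanekic: start from *fuyosvohi.
  rule 1 (vowel merger): fuyosvohi → fuyusvuhi
  rule 2 (vowel merger): fuyusvuhi → fuyusvuhe
  rule 3: no change — fuyusvuhe
  rule 4 (h-loss): fuyusvuhe → fuyusvue
  ⇒ Kanekic fuyusvue
The regular Kanekic reflex would be 'fuyusvue', but the attested form is 'fuyosvoe'. The correspondence is irregular, so they are not cognates (the Kanekic form has a different source).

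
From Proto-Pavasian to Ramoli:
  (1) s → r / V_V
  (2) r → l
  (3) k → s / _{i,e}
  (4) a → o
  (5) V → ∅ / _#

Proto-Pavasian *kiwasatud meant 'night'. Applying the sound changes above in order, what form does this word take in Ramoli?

Ramoli: *kiwasatud > kiwaratud > kiwalatud > siwalatud > siwolotud  (by rhotacism, unconditioned shift, palatalisation, vowel merger)

siwolotud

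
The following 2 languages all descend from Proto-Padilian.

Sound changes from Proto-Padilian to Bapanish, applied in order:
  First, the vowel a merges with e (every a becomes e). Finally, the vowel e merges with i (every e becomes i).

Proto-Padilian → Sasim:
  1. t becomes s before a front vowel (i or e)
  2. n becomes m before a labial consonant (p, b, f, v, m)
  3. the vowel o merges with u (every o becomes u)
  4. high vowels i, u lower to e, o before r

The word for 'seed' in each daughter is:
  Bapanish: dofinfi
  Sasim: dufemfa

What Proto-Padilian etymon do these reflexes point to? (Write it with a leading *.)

*dofenfa

Position 2: Bapanish has o, Sasim has u. Bapanish preserves o here (none of its changes turn any other segment into o), so the proto-segment is *o.
Position 4: Bapanish has i, Sasim has e. Taking the neighbouring segments as reconstructed: Bapanish i could go back to *a or *e or *i; Sasim e can only go back to *e — the one source consistent with every daughter is *e.
Position 7: Bapanish has i, Sasim has a. Sasim preserves a here (none of its changes turn any other segment into a), so the proto-segment is *a.
Verify the candidate proto-form against each daughter:
Bapanish: *dofenfa > dofenfe > dofinfi  (by vowel merger, vowel merger)
Sasim: *dofenfa > dofemfa > dufemfa  (by nasal place assimilation, vowel merger)
*dofenfa is the unique common source.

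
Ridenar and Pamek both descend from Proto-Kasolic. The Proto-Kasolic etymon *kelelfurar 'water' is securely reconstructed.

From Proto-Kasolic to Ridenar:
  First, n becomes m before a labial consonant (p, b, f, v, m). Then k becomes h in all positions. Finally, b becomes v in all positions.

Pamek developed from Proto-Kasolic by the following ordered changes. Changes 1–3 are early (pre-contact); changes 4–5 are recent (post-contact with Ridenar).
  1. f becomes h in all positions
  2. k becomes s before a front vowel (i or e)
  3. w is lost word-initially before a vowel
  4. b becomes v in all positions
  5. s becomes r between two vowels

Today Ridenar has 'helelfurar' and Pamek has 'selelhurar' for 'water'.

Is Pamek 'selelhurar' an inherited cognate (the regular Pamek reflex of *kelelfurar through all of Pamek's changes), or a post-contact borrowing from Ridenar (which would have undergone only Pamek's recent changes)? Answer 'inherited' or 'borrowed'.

If inherited, *kelelfurar would pass through all of Pamek's changes:
Pamek: *kelelfurar
  kelelfurar → kelelhurar   [unconditioned shift]
  kelelhurar → selelhurar   [palatalisation]
  selelhurar (rule 3 does not apply)
  selelhurar (rule 4 does not apply)
  selelhurar (rule 5 does not apply)
  giving Pamek selelhurar.
If borrowed from Ridenar 'helelfurar' after the early changes, it would undergo only the recent ones:
  rule 4 (unconditioned shift): no change (helelfurar)
  rule 5 (rhotacism): no change (helelfurar)
  ⇒ as a loan: helelfurar
Pamek 'selelhurar' matches the inherited outcome exactly, so it is an inherited cognate, not a loan.

inherited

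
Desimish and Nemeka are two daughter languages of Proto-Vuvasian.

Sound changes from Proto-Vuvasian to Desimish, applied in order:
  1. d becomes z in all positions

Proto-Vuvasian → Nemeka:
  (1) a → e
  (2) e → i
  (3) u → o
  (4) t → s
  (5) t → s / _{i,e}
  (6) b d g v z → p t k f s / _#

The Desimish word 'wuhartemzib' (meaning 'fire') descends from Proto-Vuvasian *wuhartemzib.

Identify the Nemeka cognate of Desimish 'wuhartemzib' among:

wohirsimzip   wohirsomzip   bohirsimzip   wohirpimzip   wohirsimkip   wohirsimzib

wohirsimzip

Nemeka: *wuhartemzib
  wuhartemzib → wuhertemzib   [vowel merger]
  wuhertemzib → wuhirtimzib   [vowel merger]
  wuhirtimzib → wohirtimzib   [vowel merger]
  wohirtimzib → wohirsimzib   [unconditioned shift]
  wohirsimzib (rule 5 does not apply)
  wohirsimzib → wohirsimzip   [final devoicing]
  giving Nemeka wohirsimzip.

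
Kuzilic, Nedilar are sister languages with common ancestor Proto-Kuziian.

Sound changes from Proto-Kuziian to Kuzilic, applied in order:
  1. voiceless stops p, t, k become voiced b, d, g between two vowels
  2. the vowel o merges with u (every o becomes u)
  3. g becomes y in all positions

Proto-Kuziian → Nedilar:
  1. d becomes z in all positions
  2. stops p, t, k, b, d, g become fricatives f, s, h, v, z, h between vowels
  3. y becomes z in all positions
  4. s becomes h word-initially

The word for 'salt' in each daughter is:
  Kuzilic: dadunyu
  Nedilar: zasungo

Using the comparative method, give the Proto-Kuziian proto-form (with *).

Position 1: Kuzilic has d, Nedilar has z. Taking the neighbouring segments as reconstructed: Kuzilic d can only go back to *d; Nedilar z could go back to *d or *z or *y — the one source consistent with every daughter is *d.
Position 7: Kuzilic has u, Nedilar has o. Nedilar preserves o here (none of its changes turn any other segment into o), so the proto-segment is *o.
Position 3: Kuzilic has d, Nedilar has s. Taking the neighbouring segments as reconstructed: Kuzilic d could go back to *t or *d; Nedilar s could go back to *t or *s — the one source consistent with every daughter is *t.
This points to *datungo. Verify forward in each daughter:
Kuzilic: *datungo
  datungo → dadungo   [intervocalic voicing]
  dadungo → dadungu   [vowel merger]
  dadungu → dadunyu   [unconditioned shift]
  giving Kuzilic dadunyu.
Nedilar: start from *datungo.
  rule 1 (unconditioned shift): datungo → zatungo
  rule 2 (intervocalic lenition): zatungo → zasungo
  rule 3: no change — zasungo
  rule 4: no change — zasungo
  ⇒ Nedilar zasungo
*datungo is the unique common source.

*datungo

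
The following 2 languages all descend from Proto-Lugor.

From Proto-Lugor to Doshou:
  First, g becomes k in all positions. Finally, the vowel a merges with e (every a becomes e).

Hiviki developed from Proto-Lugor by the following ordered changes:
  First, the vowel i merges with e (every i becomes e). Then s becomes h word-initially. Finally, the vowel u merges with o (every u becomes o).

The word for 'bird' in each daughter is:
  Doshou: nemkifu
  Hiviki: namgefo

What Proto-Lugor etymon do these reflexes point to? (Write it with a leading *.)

*namgifu

Position 2: Doshou has e, Hiviki has a. Hiviki preserves a here (none of its changes turn any other segment into a), so the proto-segment is *a.
Position 7: Doshou has u, Hiviki has o. Doshou preserves u here (none of its changes turn any other segment into u), so the proto-segment is *u.
Continuing position by position gives *namgifu; check it forward:
Doshou: *namgifu
  namgifu → namkifu   [unconditioned shift]
  namkifu → nemkifu   [vowel merger]
  giving Doshou nemkifu.
Hiviki: *namgifu > namgefu > namgefo  (by vowel merger, vowel merger)
No other proto-form is consistent with every reflex, so the reconstruction is *namgifu.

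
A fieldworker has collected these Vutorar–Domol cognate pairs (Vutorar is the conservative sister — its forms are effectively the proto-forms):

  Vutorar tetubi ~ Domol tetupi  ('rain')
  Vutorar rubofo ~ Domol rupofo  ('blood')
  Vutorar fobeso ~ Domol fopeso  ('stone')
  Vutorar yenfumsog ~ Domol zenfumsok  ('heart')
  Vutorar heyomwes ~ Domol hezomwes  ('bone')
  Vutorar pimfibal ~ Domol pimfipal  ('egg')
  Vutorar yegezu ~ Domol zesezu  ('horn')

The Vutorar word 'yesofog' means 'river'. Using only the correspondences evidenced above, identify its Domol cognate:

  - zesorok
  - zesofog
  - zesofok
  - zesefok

zesofok

yenfumsog ~ zenfumsok, yegezu ~ zesezu — Vutorar y corresponds to Domol z word-initially before a front vowel.
yenfumsog ~ zenfumsok — Vutorar g corresponds to Domol k word-finally.
Applying these to Vutorar 'yesofog':
  yesofog → zesofog   (y→z word-initially before a front vowel)
  zesofog → zesofok   (g→k word-finally)
So the Domol cognate is 'zesofok'.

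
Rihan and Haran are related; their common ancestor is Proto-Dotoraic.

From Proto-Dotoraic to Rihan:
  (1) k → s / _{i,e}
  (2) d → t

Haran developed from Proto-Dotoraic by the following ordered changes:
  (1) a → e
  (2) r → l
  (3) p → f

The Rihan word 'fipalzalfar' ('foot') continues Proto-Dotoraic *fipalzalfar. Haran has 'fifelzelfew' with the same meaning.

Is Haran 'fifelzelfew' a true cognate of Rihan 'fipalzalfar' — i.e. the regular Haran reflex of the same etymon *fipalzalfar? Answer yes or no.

no

Derive the expected Haran reflex of *fipalzalfar:
Haran: start from *fipalzalfar.
  rule 1 (vowel merger): fipalzalfar → fipelzelfer
  rule 2 (unconditioned shift): fipelzelfer → fipelzelfel
  rule 3 (unconditioned shift): fipelzelfel → fifelzelfel
  ⇒ Haran fifelzelfel
The regular Haran reflex would be 'fifelzelfel', but the attested form is 'fifelzelfew'. The correspondence is irregular, so they are not cognates (the Haran form has a different source).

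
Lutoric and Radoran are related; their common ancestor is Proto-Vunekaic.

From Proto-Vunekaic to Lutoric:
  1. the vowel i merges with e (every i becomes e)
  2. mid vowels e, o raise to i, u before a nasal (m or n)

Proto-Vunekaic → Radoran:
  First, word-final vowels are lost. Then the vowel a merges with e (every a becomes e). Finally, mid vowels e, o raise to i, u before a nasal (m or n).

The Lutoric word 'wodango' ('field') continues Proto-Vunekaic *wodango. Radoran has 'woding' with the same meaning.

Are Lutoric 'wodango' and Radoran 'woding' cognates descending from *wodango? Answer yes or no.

Derive the expected Radoran reflex of *wodango:
Radoran: *wodango > wodang > wodeng > woding  (by apocope, vowel merger, pre-nasal raising)
Radoran 'woding' matches the regular reflex exactly, so the pair is cognate.

yes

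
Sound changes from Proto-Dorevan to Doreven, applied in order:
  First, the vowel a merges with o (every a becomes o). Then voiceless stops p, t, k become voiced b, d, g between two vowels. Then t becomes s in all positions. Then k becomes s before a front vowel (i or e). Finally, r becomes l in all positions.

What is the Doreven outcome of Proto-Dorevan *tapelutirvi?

sobeludilvi

Doreven: start from *tapelutirvi.
  rule 1 (vowel merger): tapelutirvi → topelutirvi
  rule 2 (intervocalic voicing): topelutirvi → tobeludirvi
  rule 3 (unconditioned shift): tobeludirvi → sobeludirvi
  rule 4: no change — sobeludirvi
  rule 5 (unconditioned shift): sobeludirvi → sobeludilvi
  ⇒ Doreven sobeludilvi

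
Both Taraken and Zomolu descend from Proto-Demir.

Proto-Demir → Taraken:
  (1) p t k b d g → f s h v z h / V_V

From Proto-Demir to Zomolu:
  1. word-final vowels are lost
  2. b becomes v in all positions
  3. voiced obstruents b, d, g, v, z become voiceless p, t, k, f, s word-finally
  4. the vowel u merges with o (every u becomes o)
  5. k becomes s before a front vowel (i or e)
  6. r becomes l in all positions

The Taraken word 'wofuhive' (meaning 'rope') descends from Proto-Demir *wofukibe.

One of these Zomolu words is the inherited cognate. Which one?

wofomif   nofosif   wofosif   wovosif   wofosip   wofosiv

Zomolu: *wofukibe
  wofukibe → wofukib   [apocope]
  wofukib → wofukiv   [unconditioned shift]
  wofukiv → wofukif   [final devoicing]
  wofukif → wofokif   [vowel merger]
  wofokif → wofosif   [palatalisation]
  wofosif (rule 6 does not apply)
  giving Zomolu wofosif.

wofosif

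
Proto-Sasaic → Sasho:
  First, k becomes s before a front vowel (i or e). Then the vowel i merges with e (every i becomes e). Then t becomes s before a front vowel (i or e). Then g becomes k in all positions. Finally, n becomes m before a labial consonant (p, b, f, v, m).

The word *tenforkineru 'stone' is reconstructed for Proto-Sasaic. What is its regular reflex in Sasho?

semforseneru

Sasho: start from *tenforkineru.
  rule 1 (palatalisation): tenforkineru → tenforsineru
  rule 2 (vowel merger): tenforsineru → tenforseneru
  rule 3 (palatalisation): tenforseneru → senforseneru
  rule 4: no change — senforseneru
  rule 5 (nasal place assimilation): senforseneru → semforseneru
  ⇒ Sasho semforseneru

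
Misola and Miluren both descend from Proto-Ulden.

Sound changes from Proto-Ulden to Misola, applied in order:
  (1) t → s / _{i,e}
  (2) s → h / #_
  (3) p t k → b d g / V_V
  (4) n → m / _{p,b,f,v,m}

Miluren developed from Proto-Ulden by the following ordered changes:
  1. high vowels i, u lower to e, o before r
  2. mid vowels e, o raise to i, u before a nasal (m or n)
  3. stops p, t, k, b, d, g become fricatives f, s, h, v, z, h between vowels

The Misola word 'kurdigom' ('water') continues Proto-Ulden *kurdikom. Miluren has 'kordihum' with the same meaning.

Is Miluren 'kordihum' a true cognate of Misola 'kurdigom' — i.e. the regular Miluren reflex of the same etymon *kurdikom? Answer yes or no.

yes

Derive the expected Miluren reflex of *kurdikom:
Miluren: *kurdikom
  kurdikom → kordikom   [pre-rhotic lowering]
  kordikom → kordikum   [pre-nasal raising]
  kordikum → kordihum   [intervocalic lenition]
  giving Miluren kordihum.
Miluren 'kordihum' matches the regular reflex exactly, so the pair is cognate.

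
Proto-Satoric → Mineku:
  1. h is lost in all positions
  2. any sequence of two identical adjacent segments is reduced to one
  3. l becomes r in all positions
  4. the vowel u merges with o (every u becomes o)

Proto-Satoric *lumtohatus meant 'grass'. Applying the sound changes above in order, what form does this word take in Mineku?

romtoatos

Mineku: *lumtohatus
  lumtohatus → lumtoatus   [h-loss]
  lumtoatus (rule 2 does not apply)
  lumtoatus → rumtoatus   [unconditioned shift]
  rumtoatus → romtoatos   [vowel merger]
  giving Mineku romtoatos.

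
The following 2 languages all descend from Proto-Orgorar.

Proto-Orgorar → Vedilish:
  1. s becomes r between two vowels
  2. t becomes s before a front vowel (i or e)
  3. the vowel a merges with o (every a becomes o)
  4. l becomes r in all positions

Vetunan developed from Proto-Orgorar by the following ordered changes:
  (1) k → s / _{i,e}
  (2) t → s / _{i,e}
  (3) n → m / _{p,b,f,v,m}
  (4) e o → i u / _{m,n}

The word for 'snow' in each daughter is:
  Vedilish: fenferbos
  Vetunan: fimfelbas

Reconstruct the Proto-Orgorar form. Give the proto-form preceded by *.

Position 8: Vedilish has o, Vetunan has a. Vetunan preserves a here (none of its changes turn any other segment into a), so the proto-segment is *a.
Position 2: Vedilish has e, Vetunan has i. Vedilish preserves e here (none of its changes turn any other segment into e), so the proto-segment is *e.
Position 3: Vedilish has n, Vetunan has m. Vedilish preserves n here (none of its changes turn any other segment into n), so the proto-segment is *n.
This points to *fenfelbas. Verify forward in each daughter:
Vedilish: *fenfelbas > fenfelbos > fenferbos  (by vowel merger, unconditioned shift)
Vetunan: *fenfelbas
  fenfelbas (rule 1 does not apply)
  fenfelbas (rule 2 does not apply)
  fenfelbas → femfelbas   [nasal place assimilation]
  femfelbas → fimfelbas   [pre-nasal raising]
  giving Vetunan fimfelbas.
*fenfelbas is the unique common source.

*fenfelbas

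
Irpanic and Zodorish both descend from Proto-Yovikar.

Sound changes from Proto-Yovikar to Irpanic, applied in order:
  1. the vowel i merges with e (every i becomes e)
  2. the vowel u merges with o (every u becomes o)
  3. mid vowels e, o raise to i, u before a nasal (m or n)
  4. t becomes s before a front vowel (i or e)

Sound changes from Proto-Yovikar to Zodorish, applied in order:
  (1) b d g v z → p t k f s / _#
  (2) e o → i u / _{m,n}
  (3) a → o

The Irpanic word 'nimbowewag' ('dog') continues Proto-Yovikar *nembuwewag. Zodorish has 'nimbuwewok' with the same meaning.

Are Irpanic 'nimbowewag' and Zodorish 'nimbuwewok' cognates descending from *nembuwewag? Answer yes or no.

Derive the expected Zodorish reflex of *nembuwewag:
Zodorish: *nembuwewag
  nembuwewag → nembuwewak   [final devoicing]
  nembuwewak → nimbuwewak   [pre-nasal raising]
  nimbuwewak → nimbuwewok   [vowel merger]
  giving Zodorish nimbuwewok.
Zodorish 'nimbuwewok' matches the regular reflex exactly, so the pair is cognate.

yes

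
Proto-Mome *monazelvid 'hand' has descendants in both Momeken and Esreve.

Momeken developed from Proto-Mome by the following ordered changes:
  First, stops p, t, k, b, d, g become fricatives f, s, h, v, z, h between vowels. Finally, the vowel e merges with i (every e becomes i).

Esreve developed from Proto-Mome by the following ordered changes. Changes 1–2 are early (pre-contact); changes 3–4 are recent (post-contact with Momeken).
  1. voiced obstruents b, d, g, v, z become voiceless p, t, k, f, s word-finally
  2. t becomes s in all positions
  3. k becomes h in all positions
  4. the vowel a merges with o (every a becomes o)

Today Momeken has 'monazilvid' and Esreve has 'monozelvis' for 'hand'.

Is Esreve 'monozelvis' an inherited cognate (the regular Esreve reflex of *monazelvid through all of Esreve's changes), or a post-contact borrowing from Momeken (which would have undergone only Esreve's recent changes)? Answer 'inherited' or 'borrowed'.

inherited

If inherited, *monazelvid would pass through all of Esreve's changes:
Esreve: *monazelvid
  monazelvid → monazelvit   [final devoicing]
  monazelvit → monazelvis   [unconditioned shift]
  monazelvis (rule 3 does not apply)
  monazelvis → monozelvis   [vowel merger]
  giving Esreve monozelvis.
If borrowed from Momeken 'monazilvid' after the early changes, it would undergo only the recent ones:
  rule 3 (unconditioned shift): no change (monazilvid)
  rule 4 (vowel merger): monazilvid → monozilvid
  ⇒ as a loan: monozilvid
Esreve 'monozelvis' matches the inherited outcome exactly, so it is an inherited cognate, not a loan.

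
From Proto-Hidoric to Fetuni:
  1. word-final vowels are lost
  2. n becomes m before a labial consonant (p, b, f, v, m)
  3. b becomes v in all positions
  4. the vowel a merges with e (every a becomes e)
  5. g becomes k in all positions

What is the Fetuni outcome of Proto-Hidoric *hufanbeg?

Fetuni: *hufanbeg > hufambeg > hufamveg > hufemveg > hufemvek  (by nasal place assimilation, unconditioned shift, vowel merger, unconditioned shift)

hufemvek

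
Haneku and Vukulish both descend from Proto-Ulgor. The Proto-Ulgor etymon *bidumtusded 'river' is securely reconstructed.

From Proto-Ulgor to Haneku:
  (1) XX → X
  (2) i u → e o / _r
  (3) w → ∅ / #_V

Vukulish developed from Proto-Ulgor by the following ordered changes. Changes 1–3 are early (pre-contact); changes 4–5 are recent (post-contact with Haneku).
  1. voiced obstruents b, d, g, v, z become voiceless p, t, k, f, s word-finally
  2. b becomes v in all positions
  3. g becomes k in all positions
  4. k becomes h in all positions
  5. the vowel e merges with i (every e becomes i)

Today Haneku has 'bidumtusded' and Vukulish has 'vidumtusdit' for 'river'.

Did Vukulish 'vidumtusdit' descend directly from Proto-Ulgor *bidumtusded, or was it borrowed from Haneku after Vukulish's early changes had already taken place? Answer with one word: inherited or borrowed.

inherited

If inherited, *bidumtusded would pass through all of Vukulish's changes:
Vukulish: *bidumtusded
  bidumtusded → bidumtusdet   [final devoicing]
  bidumtusdet → vidumtusdet   [unconditioned shift]
  vidumtusdet (rule 3 does not apply)
  vidumtusdet (rule 4 does not apply)
  vidumtusdet → vidumtusdit   [vowel merger]
  giving Vukulish vidumtusdit.
If borrowed from Haneku 'bidumtusded' after the early changes, it would undergo only the recent ones:
  rule 4 (unconditioned shift): no change (bidumtusded)
  rule 5 (vowel merger): bidumtusded → bidumtusdid
  ⇒ as a loan: bidumtusdid
Vukulish 'vidumtusdit' matches the inherited outcome exactly, so it is an inherited cognate, not a loan.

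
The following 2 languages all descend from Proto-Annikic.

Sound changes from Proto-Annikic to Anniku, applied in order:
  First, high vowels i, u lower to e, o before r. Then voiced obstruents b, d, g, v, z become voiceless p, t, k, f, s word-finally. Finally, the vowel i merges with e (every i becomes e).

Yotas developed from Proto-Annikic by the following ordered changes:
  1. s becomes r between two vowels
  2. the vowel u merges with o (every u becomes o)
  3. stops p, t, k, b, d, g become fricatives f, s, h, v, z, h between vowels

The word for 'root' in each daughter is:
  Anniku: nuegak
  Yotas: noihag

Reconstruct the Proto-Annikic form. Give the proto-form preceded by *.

*nuigag

Position 4: Anniku has g, Yotas has h. Anniku preserves g here (none of its changes turn any other segment into g), so the proto-segment is *g.
Position 2: Anniku has u, Yotas has o. Anniku preserves u here (none of its changes turn any other segment into u), so the proto-segment is *u.
This points to *nuigag. Verify forward in each daughter:
Anniku: start from *nuigag.
  rule 1: no change — nuigag
  rule 2 (final devoicing): nuigag → nuigak
  rule 3 (vowel merger): nuigak → nuegak
  ⇒ Anniku nuegak
Yotas: *nuigag
  nuigag (rule 1 does not apply)
  nuigag → noigag   [vowel merger]
  noigag → noihag   [intervocalic lenition]
  giving Yotas noihag.
No other proto-form is consistent with every reflex, so the reconstruction is *nuigag.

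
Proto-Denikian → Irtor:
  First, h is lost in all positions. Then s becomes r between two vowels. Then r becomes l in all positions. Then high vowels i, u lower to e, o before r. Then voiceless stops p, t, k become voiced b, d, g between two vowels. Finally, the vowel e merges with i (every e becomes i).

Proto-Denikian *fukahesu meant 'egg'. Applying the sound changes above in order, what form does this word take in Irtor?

fugailu

Irtor: start from *fukahesu.
  rule 1 (h-loss): fukahesu → fukaesu
  rule 2 (rhotacism): fukaesu → fukaeru
  rule 3 (unconditioned shift): fukaeru → fukaelu
  rule 4: no change — fukaelu
  rule 5 (intervocalic voicing): fukaelu → fugaelu
  rule 6 (vowel merger): fugaelu → fugailu
  ⇒ Irtor fugailu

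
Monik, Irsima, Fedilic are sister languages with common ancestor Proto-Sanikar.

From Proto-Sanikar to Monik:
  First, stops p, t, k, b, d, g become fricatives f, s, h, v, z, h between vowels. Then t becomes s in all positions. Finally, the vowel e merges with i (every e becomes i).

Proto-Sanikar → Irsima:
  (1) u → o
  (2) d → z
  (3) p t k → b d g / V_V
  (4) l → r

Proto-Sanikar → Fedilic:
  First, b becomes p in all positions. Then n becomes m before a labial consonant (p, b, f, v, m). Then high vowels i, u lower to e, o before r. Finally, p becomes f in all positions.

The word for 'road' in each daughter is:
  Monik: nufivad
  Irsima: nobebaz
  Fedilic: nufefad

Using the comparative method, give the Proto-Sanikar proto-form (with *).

Position 7: Monik has d, Irsima has z, Fedilic has d. Monik preserves d here (none of its changes turn any other segment into d), so the proto-segment is *d.
Position 3: Monik has f, Irsima has b, Fedilic has f. Taking the neighbouring segments as reconstructed: Monik f could go back to *p or *f; Irsima b could go back to *p or *b; Fedilic f could go back to *p or *b or *f — the one source consistent with every daughter is *p.
This points to *nupebad. Verify forward in each daughter:
Monik: start from *nupebad.
  rule 1 (intervocalic lenition): nupebad → nufevad
  rule 2: no change — nufevad
  rule 3 (vowel merger): nufevad → nufivad
  ⇒ Monik nufivad
Irsima: *nupebad
  nupebad → nopebad   [vowel merger]
  nopebad → nopebaz   [unconditioned shift]
  nopebaz → nobebaz   [intervocalic voicing]
  nobebaz (rule 4 does not apply)
  giving Irsima nobebaz.
Fedilic: *nupebad > nupepad > nufefad  (by unconditioned shift, unconditioned shift)
*nupebad is the unique common source.

*nupebad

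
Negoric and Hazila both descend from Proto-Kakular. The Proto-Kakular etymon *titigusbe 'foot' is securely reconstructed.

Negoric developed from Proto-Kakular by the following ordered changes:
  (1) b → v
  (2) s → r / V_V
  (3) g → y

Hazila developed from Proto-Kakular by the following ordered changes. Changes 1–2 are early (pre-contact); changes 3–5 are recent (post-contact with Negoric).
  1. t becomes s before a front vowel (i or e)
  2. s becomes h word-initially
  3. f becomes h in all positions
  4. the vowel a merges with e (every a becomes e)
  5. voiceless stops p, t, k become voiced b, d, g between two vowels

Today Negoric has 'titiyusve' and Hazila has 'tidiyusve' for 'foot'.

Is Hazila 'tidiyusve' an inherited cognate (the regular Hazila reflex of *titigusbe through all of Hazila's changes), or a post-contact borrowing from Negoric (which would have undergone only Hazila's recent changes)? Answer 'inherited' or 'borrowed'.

borrowed

If inherited, *titigusbe would pass through all of Hazila's changes:
Hazila: start from *titigusbe.
  rule 1 (palatalisation): titigusbe → sisigusbe
  rule 2 (debuccalisation): sisigusbe → hisigusbe
  rule 3: no change — hisigusbe
  rule 4: no change — hisigusbe
  rule 5: no change — hisigusbe
  ⇒ Hazila hisigusbe
If borrowed from Negoric 'titiyusve' after the early changes, it would undergo only the recent ones:
  rule 3 (unconditioned shift): no change (titiyusve)
  rule 4 (vowel merger): no change (titiyusve)
  rule 5 (intervocalic voicing): titiyusve → tidiyusve
  ⇒ as a loan: tidiyusve
Hazila 'tidiyusve' matches the loan outcome 'tidiyusve', not the inherited 'hisigusbe' — it skipped the early Hazila changes, so it was borrowed from Negoric.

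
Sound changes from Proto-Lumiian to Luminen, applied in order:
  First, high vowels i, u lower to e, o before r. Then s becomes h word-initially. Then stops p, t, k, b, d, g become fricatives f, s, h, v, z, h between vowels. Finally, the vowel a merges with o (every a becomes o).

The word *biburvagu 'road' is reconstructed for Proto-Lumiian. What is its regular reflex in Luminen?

Luminen: *biburvagu > biborvagu > bivorvahu > bivorvohu  (by pre-rhotic lowering, intervocalic lenition, vowel merger)

bivorvohu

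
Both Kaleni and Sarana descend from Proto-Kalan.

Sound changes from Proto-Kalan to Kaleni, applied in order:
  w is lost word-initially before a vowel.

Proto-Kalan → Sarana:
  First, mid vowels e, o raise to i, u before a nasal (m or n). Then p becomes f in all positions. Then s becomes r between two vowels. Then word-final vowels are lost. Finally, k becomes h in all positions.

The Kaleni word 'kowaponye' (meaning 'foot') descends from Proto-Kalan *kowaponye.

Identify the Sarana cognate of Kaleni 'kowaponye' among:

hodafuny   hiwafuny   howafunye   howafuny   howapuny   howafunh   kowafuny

howafuny

Sarana: *kowaponye
  kowaponye → kowapunye   [pre-nasal raising]
  kowapunye → kowafunye   [unconditioned shift]
  kowafunye (rule 3 does not apply)
  kowafunye → kowafuny   [apocope]
  kowafuny → howafuny   [unconditioned shift]
  giving Sarana howafuny.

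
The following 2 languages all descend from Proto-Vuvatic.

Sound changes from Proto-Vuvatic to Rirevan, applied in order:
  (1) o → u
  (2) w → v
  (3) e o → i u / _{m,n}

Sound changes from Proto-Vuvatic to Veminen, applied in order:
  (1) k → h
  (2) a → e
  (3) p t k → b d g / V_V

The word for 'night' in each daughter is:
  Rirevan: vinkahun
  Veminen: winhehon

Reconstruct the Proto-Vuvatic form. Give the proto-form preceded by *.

*winkahon

Position 4: Rirevan has k, Veminen has h. Rirevan preserves k here (none of its changes turn any other segment into k), so the proto-segment is *k.
Position 5: Rirevan has a, Veminen has e. Rirevan preserves a here (none of its changes turn any other segment into a), so the proto-segment is *a.
Verify the candidate proto-form against each daughter:
Rirevan: *winkahon > winkahun > vinkahun  (by vowel merger, unconditioned shift)
Veminen: *winkahon
  winkahon → winhahon   [unconditioned shift]
  winhahon → winhehon   [vowel merger]
  winhehon (rule 3 does not apply)
  giving Veminen winhehon.
No other proto-form is consistent with every reflex, so the reconstruction is *winkahon.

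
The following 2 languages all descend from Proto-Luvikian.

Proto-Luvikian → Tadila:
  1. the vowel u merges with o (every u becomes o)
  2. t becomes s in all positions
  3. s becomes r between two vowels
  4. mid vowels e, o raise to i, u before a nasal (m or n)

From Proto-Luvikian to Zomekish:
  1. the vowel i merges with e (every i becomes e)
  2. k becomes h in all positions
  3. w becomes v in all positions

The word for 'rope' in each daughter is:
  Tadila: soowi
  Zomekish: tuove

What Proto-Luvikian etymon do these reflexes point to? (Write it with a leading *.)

*tuowi

Position 2: Tadila has o, Zomekish has u. Zomekish preserves u here (none of its changes turn any other segment into u), so the proto-segment is *u.
Position 1: Tadila has s, Zomekish has t. Zomekish preserves t here (none of its changes turn any other segment into t), so the proto-segment is *t.
Position 5: Tadila has i, Zomekish has e. Taking the neighbouring segments as reconstructed: Tadila i can only go back to *i; Zomekish e could go back to *e or *i — the one source consistent with every daughter is *i.
Continuing position by position gives *tuowi; check it forward:
Tadila: *tuowi > toowi > soowi  (by vowel merger, unconditioned shift)
Zomekish: *tuowi > tuowe > tuove  (by vowel merger, unconditioned shift)
No other proto-form is consistent with every reflex, so the reconstruction is *tuowi.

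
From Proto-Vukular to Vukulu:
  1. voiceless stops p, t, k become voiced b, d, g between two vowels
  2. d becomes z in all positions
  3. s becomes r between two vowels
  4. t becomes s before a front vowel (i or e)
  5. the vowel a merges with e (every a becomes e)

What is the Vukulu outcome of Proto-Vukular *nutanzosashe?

nuzenzoreshe

Vukulu: start from *nutanzosashe.
  rule 1 (intervocalic voicing): nutanzosashe → nudanzosashe
  rule 2 (unconditioned shift): nudanzosashe → nuzanzosashe
  rule 3 (rhotacism): nuzanzosashe → nuzanzorashe
  rule 4: no change — nuzanzorashe
  rule 5 (vowel merger): nuzanzorashe → nuzenzoreshe
  ⇒ Vukulu nuzenzoreshe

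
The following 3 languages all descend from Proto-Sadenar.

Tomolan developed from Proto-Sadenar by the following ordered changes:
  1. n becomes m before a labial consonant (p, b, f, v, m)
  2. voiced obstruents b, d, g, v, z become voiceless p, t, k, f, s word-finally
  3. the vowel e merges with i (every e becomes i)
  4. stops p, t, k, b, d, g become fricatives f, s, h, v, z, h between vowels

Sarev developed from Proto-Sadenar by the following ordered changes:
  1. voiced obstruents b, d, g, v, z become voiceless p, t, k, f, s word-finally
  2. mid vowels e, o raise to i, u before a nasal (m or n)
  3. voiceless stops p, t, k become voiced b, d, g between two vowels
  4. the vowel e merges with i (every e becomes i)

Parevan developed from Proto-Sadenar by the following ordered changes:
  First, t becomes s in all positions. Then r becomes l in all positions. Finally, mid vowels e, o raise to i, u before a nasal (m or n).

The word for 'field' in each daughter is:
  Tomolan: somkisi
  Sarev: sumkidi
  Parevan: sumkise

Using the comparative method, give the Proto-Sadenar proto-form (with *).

Position 7: Tomolan has i, Sarev has i, Parevan has e. Parevan preserves e here (none of its changes turn any other segment into e), so the proto-segment is *e.
Position 6: Tomolan has s, Sarev has d, Parevan has s. Taking the neighbouring segments as reconstructed: Tomolan s could go back to *t or *s; Sarev d could go back to *t or *d; Parevan s could go back to *t or *s — the one source consistent with every daughter is *t.
Position 2: Tomolan has o, Sarev has u, Parevan has u. Tomolan preserves o here (none of its changes turn any other segment into o), so the proto-segment is *o.
Continuing position by position gives *somkite; check it forward:
Tomolan: *somkite
  somkite (rule 1 does not apply)
  somkite (rule 2 does not apply)
  somkite → somkiti   [vowel merger]
  somkiti → somkisi   [intervocalic lenition]
  giving Tomolan somkisi.
Sarev: start from *somkite.
  rule 1: no change — somkite
  rule 2 (pre-nasal raising): somkite → sumkite
  rule 3 (intervocalic voicing): sumkite → sumkide
  rule 4 (vowel merger): sumkide → sumkidi
  ⇒ Sarev sumkidi
Parevan: *somkite
  somkite → somkise   [unconditioned shift]
  somkise (rule 2 does not apply)
  somkise → sumkise   [pre-nasal raising]
  giving Parevan sumkise.
No other proto-form is consistent with every reflex, so the reconstruction is *somkite.

*somkite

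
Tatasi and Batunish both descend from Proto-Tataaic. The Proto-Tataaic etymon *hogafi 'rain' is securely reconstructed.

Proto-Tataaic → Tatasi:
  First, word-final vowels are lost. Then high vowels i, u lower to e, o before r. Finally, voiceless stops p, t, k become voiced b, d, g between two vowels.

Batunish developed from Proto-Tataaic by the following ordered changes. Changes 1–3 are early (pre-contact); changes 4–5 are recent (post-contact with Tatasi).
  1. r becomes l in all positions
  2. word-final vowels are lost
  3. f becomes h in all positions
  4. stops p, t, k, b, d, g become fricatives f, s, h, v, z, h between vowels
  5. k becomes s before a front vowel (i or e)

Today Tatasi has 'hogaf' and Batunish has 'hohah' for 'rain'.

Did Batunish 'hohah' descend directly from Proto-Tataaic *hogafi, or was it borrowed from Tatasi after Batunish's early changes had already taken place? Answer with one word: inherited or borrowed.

inherited

If inherited, *hogafi would pass through all of Batunish's changes:
Batunish: *hogafi
  hogafi (rule 1 does not apply)
  hogafi → hogaf   [apocope]
  hogaf → hogah   [unconditioned shift]
  hogah → hohah   [intervocalic lenition]
  hohah (rule 5 does not apply)
  giving Batunish hohah.
If borrowed from Tatasi 'hogaf' after the early changes, it would undergo only the recent ones:
  rule 4 (intervocalic lenition): hogaf → hohaf
  rule 5 (palatalisation): no change (hohaf)
  ⇒ as a loan: hohaf
Batunish 'hohah' matches the inherited outcome exactly, so it is an inherited cognate, not a loan.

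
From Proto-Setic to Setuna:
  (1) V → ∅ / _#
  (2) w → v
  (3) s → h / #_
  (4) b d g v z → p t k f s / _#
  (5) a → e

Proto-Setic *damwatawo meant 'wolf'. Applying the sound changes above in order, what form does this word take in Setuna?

Setuna: start from *damwatawo.
  rule 1 (apocope): damwatawo → damwataw
  rule 2 (unconditioned shift): damwataw → damvatav
  rule 3: no change — damvatav
  rule 4 (final devoicing): damvatav → damvataf
  rule 5 (vowel merger): damvataf → demvetef
  ⇒ Setuna demvetef

demvetef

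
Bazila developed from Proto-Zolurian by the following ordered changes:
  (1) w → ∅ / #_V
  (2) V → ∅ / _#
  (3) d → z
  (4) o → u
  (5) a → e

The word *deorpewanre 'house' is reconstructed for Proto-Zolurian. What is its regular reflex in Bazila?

Bazila: *deorpewanre
  deorpewanre (rule 1 does not apply)
  deorpewanre → deorpewanr   [apocope]
  deorpewanr → zeorpewanr   [unconditioned shift]
  zeorpewanr → zeurpewanr   [vowel merger]
  zeurpewanr → zeurpewenr   [vowel merger]
  giving Bazila zeurpewenr.

zeurpewenr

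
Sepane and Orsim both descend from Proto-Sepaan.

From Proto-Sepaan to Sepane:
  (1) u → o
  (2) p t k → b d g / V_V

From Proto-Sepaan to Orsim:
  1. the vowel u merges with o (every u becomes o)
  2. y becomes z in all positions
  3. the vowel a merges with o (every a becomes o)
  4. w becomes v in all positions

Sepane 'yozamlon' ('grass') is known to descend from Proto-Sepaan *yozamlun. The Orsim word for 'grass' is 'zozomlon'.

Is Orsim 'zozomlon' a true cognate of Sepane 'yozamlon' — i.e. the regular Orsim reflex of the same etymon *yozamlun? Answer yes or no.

yes

Derive the expected Orsim reflex of *yozamlun:
Orsim: *yozamlun
  yozamlun → yozamlon   [vowel merger]
  yozamlon → zozamlon   [unconditioned shift]
  zozamlon → zozomlon   [vowel merger]
  zozomlon (rule 4 does not apply)
  giving Orsim zozomlon.
Orsim 'zozomlon' matches the regular reflex exactly, so the pair is cognate.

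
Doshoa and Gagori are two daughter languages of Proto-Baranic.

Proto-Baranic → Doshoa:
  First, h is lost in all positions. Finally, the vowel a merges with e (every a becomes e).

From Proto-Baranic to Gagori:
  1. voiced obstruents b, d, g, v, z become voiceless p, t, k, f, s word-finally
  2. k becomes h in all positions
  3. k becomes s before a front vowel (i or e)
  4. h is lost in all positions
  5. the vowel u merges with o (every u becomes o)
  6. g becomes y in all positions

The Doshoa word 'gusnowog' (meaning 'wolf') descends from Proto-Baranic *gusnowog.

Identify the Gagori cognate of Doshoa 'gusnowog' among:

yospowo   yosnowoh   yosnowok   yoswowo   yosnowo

yosnowo

Gagori: start from *gusnowog.
  rule 1 (final devoicing): gusnowog → gusnowok
  rule 2 (unconditioned shift): gusnowok → gusnowoh
  rule 3: no change — gusnowoh
  rule 4 (h-loss): gusnowoh → gusnowo
  rule 5 (vowel merger): gusnowo → gosnowo
  rule 6 (unconditioned shift): gosnowo → yosnowo
  ⇒ Gagori yosnowo
Only 'yosnowo' matches the regular Gagori development of *gusnowog.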